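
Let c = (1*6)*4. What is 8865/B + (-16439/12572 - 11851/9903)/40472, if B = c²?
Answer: 155099473624457/10077569767104 ≈ 15.391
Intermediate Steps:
c = 24 (c = 6*4 = 24)
B = 576 (B = 24² = 576)
8865/B + (-16439/12572 - 11851/9903)/40472 = 8865/576 + (-16439/12572 - 11851/9903)/40472 = 8865*(1/576) + (-16439*1/12572 - 11851*1/9903)*(1/40472) = 985/64 + (-16439/12572 - 11851/9903)*(1/40472) = 985/64 - 311786189/124500516*1/40472 = 985/64 - 311786189/5038784883552 = 155099473624457/10077569767104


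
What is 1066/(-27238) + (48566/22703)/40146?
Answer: -242566620850/6206414167461 ≈ -0.039083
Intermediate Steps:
1066/(-27238) + (48566/22703)/40146 = 1066*(-1/27238) + (48566*(1/22703))*(1/40146) = -533/13619 + (48566/22703)*(1/40146) = -533/13619 + 24283/455717319 = -242566620850/6206414167461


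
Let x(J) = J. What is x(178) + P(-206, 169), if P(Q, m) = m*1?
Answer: 347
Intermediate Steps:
P(Q, m) = m
x(178) + P(-206, 169) = 178 + 169 = 347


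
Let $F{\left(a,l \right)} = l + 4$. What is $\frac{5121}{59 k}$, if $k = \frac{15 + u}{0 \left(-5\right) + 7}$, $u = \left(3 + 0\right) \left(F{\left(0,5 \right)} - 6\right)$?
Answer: $\frac{11949}{472} \approx 25.316$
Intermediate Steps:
$F{\left(a,l \right)} = 4 + l$
$u = 9$ ($u = \left(3 + 0\right) \left(\left(4 + 5\right) - 6\right) = 3 \left(9 - 6\right) = 3 \cdot 3 = 9$)
$k = \frac{24}{7}$ ($k = \frac{15 + 9}{0 \left(-5\right) + 7} = \frac{24}{0 + 7} = \frac{24}{7} \approx 3.4286$)
$\frac{5121}{59 k} = \frac{5121}{59 \cdot \frac{24}{7}} = \frac{5121}{\frac{1416}{7}} = 5121 \cdot \frac{7}{1416} = \frac{11949}{472}$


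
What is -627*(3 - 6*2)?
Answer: 5643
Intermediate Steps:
-627*(3 - 6*2) = -627*(3 - 1*12) = -627*(3 - 12) = -627*(-9) = 5643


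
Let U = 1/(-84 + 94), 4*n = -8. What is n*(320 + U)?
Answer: -3201/5 ≈ -640.20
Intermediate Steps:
n = -2 (n = (¼)*(-8) = -2)
U = ⅒ (U = 1/10 = ⅒ ≈ 0.10000)
n*(320 + U) = -2*(320 + ⅒) = -2*3201/10 = -3201/5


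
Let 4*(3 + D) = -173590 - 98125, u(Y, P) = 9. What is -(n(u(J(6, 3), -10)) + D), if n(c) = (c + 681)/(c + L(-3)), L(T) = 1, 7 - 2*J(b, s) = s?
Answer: 271451/4 ≈ 67863.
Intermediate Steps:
J(b, s) = 7/2 - s/2
n(c) = (681 + c)/(1 + c) (n(c) = (c + 681)/(c + 1) = (681 + c)/(1 + c))
D = -271727/4 (D = -3 + (-173590 - 98125)/4 = -3 + (¼)*(-271715) = -3 - 271715/4 = -271727/4 ≈ -67932.)
-(n(u(J(6, 3), -10)) + D) = -((681 + 9)/(1 + 9) - 271727/4) = -(690/10 - 271727/4) = -((⅒)*690 - 271727/4) = -(69 - 271727/4) = -1*(-271451/4) = 271451/4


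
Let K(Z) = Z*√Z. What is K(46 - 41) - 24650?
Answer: -24650 + 5*√5 ≈ -24639.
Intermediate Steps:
K(Z) = Z^(3/2)
K(46 - 41) - 24650 = (46 - 41)^(3/2) - 24650 = 5^(3/2) - 24650 = 5*√5 - 24650 = -24650 + 5*√5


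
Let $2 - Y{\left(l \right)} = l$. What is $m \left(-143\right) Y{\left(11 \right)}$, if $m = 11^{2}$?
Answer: $155727$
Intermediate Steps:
$Y{\left(l \right)} = 2 - l$
$m = 121$
$m \left(-143\right) Y{\left(11 \right)} = 121 \left(-143\right) \left(2 - 11\right) = - 17303 \left(2 - 11\right) = \left(-17303\right) \left(-9\right) = 155727$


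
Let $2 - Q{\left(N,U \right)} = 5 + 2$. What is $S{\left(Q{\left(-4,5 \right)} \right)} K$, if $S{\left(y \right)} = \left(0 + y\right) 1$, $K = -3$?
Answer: $15$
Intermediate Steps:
$Q{\left(N,U \right)} = -5$ ($Q{\left(N,U \right)} = 2 - \left(5 + 2\right) = 2 - 7 = -5$)
$S{\left(y \right)} = y$ ($S{\left(y \right)} = y 1 = y$)
$S{\left(Q{\left(-4,5 \right)} \right)} K = \left(-5\right) \left(-3\right) = 15$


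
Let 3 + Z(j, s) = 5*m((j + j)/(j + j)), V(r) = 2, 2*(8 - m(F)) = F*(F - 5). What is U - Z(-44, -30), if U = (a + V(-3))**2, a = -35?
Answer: 1042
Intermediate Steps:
m(F) = 8 - F*(-5 + F)/2 (m(F) = 8 - F*(F - 5)/2 = 8 - F*(-5 + F)/2)
Z(j, s) = 47 (Z(j, s) = -3 + 5*(8 - ((j + j)/(j + j))**2/2 + 5*((j + j)/(j + j))/2) = -3 + 5*(8 - ((2*j)/((2*j)))**2/2 + 5*((2*j)/((2*j)))/2) = -3 + 5*(8 - ((2*j)*(1/(2*j)))**2/2 + 5*((2*j)*(1/(2*j)))/2) = -3 + 5*(8 - 1/2*1**2 + (5/2)*1) = -3 + 5*(8 - 1/2*1 + 5/2) = -3 + 5*(8 - 1/2 + 5/2) = -3 + 5*10 = -3 + 50 = 47)
U = 1089 (U = (-35 + 2)**2 = (-33)**2 = 1089)
U - Z(-44, -30) = 1089 - 1*47 = 1089 - 47 = 1042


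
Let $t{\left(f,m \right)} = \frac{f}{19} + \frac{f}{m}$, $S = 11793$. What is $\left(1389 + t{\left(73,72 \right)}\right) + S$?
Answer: $\frac{18039619}{1368} \approx 13187.0$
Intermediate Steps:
$t{\left(f,m \right)} = \frac{f}{19} + \frac{f}{m}$ ($t{\left(f,m \right)} = f \frac{1}{19} + \frac{f}{m} = \frac{f}{19} + \frac{f}{m}$)
$\left(1389 + t{\left(73,72 \right)}\right) + S = \left(1389 + \left(\frac{1}{19} \cdot 73 + \frac{73}{72}\right)\right) + 11793 = \left(1389 + \left(\frac{73}{19} + 73 \cdot \frac{1}{72}\right)\right) + 11793 = \left(1389 + \left(\frac{73}{19} + \frac{73}{72}\right)\right) + 11793 = \left(1389 + \frac{6643}{1368}\right) + 11793 = \frac{1906795}{1368} + 11793 = \frac{18039619}{1368}$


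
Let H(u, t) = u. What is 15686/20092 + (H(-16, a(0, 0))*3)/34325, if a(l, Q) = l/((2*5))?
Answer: 268728767/344828950 ≈ 0.77931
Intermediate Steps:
a(l, Q) = l/10
15686/20092 + (H(-16, a(0, 0))*3)/34325 = 15686/20092 - 16*3/34325 = 15686*(1/20092) - 48*1/34325 = 7843/10046 - 48/34325 = 268728767/344828950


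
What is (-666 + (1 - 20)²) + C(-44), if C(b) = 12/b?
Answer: -3358/11 ≈ -305.27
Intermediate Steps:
(-666 + (1 - 20)²) + C(-44) = (-666 + (1 - 20)²) + 12/(-44) = (-666 + (-19)²) + 12*(-1/44) = (-666 + 361) - 3/11 = -305 - 3/11 = -3358/11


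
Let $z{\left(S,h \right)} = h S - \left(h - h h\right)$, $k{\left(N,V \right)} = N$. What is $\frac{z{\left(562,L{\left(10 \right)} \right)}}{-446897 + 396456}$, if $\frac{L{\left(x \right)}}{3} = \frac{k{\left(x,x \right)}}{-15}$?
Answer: $\frac{1118}{50441} \approx 0.022165$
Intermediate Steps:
$L{\left(x \right)} = - \frac{x}{5}$ ($L{\left(x \right)} = 3 \frac{x}{-15} = 3 x \left(- \frac{1}{15}\right) = 3 \left(- \frac{x}{15}\right) = - \frac{x}{5}$)
$z{\left(S,h \right)} = h^{2} - h + S h$ ($z{\left(S,h \right)} = S h + \left(h^{2} - h\right) = h^{2} - h + S h$)
$\frac{z{\left(562,L{\left(10 \right)} \right)}}{-446897 + 396456} = \frac{\left(- \frac{1}{5}\right) 10 \left(-1 + 562 - 2\right)}{-446897 + 396456} = \frac{\left(-2\right) \left(-1 + 562 - 2\right)}{-50441} = \left(-2\right) 559 \left(- \frac{1}{50441}\right) = \left(-1118\right) \left(- \frac{1}{50441}\right) = \frac{1118}{50441}$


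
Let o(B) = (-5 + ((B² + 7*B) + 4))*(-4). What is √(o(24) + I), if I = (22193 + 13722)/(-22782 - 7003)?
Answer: I*√105506732359/5957 ≈ 54.527*I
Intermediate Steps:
I = -7183/5957 (I = 35915/(-29785) = 35915*(-1/29785) = -7183/5957 ≈ -1.2058)
o(B) = 4 - 28*B - 4*B² (o(B) = (-5 + (4 + B² + 7*B))*(-4) = (-1 + B² + 7*B)*(-4) = 4 - 28*B - 4*B²)
√(o(24) + I) = √((4 - 28*24 - 4*24²) - 7183/5957) = √((4 - 672 - 4*576) - 7183/5957) = √((4 - 672 - 2304) - 7183/5957) = √(-2972 - 7183/5957) = √(-17711387/5957) = I*√105506732359/5957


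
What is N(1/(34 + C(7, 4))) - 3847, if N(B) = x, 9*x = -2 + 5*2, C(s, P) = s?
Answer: -34615/9 ≈ -3846.1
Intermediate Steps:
x = 8/9 (x = (-2 + 5*2)/9 = (-2 + 10)/9 = (⅑)*8 = 8/9 ≈ 0.88889)
N(B) = 8/9
N(1/(34 + C(7, 4))) - 3847 = 8/9 - 3847 = -34615/9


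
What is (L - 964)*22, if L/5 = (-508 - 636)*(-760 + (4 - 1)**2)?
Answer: 94484632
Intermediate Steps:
L = 4295720 (L = 5*((-508 - 636)*(-760 + (4 - 1)**2)) = 5*(-1144*(-760 + 3**2)) = 5*(-1144*(-760 + 9)) = 5*(-1144*(-751)) = 5*859144 = 4295720)
(L - 964)*22 = (4295720 - 964)*22 = 4294756*22 = 94484632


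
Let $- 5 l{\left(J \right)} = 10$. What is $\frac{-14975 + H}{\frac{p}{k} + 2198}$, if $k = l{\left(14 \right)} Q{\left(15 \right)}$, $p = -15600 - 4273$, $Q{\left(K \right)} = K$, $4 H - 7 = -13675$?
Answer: $- \frac{551760}{85813} \approx -6.4298$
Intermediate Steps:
$H = -3417$ ($H = \frac{7}{4} + \frac{1}{4} \left(-13675\right) = \frac{7}{4} - \frac{13675}{4} = -3417$)
$l{\left(J \right)} = -2$ ($l{\left(J \right)} = \left(- \frac{1}{5}\right) 10 = -2$)
$p = -19873$
$k = -30$ ($k = \left(-2\right) 15 = -30$)
$\frac{-14975 + H}{\frac{p}{k} + 2198} = \frac{-14975 - 3417}{- \frac{19873}{-30} + 2198} = - \frac{18392}{\left(-19873\right) \left(- \frac{1}{30}\right) + 2198} = - \frac{18392}{\frac{19873}{30} + 2198} = - \frac{18392}{\frac{85813}{30}} = \left(-18392\right) \frac{30}{85813} = - \frac{551760}{85813}$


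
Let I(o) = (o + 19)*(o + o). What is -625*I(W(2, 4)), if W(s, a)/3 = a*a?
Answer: -4020000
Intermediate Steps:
W(s, a) = 3*a² (W(s, a) = 3*(a*a) = 3*a²)
I(o) = 2*o*(19 + o) (I(o) = (19 + o)*(2*o) = 2*o*(19 + o))
-625*I(W(2, 4)) = -1250*3*4²*(19 + 3*4²) = -1250*3*16*(19 + 3*16) = -1250*48*(19 + 48) = -1250*48*67 = -625*6432 = -4020000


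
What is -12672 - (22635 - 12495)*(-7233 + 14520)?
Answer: -73902852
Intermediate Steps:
-12672 - (22635 - 12495)*(-7233 + 14520) = -12672 - 10140*7287 = -12672 - 1*73890180 = -12672 - 73890180 = -73902852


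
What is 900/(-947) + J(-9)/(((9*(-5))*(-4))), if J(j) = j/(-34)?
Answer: -611053/643960 ≈ -0.94890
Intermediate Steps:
J(j) = -j/34 (J(j) = j*(-1/34) = -j/34)
900/(-947) + J(-9)/(((9*(-5))*(-4))) = 900/(-947) + (-1/34*(-9))/(((9*(-5))*(-4))) = 900*(-1/947) + 9/(34*((-45*(-4)))) = -900/947 + (9/34)/180 = -900/947 + (9/34)*(1/180) = -900/947 + 1/680 = -611053/643960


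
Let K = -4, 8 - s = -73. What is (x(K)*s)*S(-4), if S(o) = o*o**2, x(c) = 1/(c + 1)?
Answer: 1728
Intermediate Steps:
s = 81 (s = 8 - 1*(-73) = 8 + 73 = 81)
x(c) = 1/(1 + c)
S(o) = o**3
(x(K)*s)*S(-4) = (81/(1 - 4))*(-4)**3 = (81/(-3))*(-64) = -1/3*81*(-64) = -27*(-64) = 1728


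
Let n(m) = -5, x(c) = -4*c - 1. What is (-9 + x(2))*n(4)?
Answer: 90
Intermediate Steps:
x(c) = -1 - 4*c
(-9 + x(2))*n(4) = (-9 + (-1 - 4*2))*(-5) = (-9 + (-1 - 8))*(-5) = (-9 - 9)*(-5) = -18*(-5) = 90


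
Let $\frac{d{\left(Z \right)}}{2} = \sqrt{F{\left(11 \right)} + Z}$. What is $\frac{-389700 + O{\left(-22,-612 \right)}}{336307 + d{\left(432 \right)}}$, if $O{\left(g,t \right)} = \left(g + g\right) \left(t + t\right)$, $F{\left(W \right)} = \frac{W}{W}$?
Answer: $- \frac{37648896036}{37700798839} + \frac{223896 \sqrt{433}}{37700798839} \approx -0.9985$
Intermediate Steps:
$F{\left(W \right)} = 1$
$d{\left(Z \right)} = 2 \sqrt{1 + Z}$
$O{\left(g,t \right)} = 4 g t$ ($O{\left(g,t \right)} = 2 g 2 t = 4 g t$)
$\frac{-389700 + O{\left(-22,-612 \right)}}{336307 + d{\left(432 \right)}} = \frac{-389700 + 4 \left(-22\right) \left(-612\right)}{336307 + 2 \sqrt{1 + 432}} = \frac{-389700 + 53856}{336307 + 2 \sqrt{433}} = - \frac{335844}{336307 + 2 \sqrt{433}}$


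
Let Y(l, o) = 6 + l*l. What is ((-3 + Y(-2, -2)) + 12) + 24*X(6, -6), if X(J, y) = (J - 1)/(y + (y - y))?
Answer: -1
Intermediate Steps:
X(J, y) = (-1 + J)/y (X(J, y) = (-1 + J)/(y + 0) = (-1 + J)/y)
Y(l, o) = 6 + l**2
((-3 + Y(-2, -2)) + 12) + 24*X(6, -6) = ((-3 + (6 + (-2)**2)) + 12) + 24*((-1 + 6)/(-6)) = ((-3 + (6 + 4)) + 12) + 24*(-1/6*5) = ((-3 + 10) + 12) + 24*(-5/6) = (7 + 12) - 20 = 19 - 20 = -1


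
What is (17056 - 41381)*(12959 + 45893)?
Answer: -1431574900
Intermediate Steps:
(17056 - 41381)*(12959 + 45893) = -24325*58852 = -1431574900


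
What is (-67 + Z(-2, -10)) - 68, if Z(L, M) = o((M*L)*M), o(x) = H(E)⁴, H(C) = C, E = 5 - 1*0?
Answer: 490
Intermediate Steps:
E = 5 (E = 5 + 0 = 5)
o(x) = 625 (o(x) = 5⁴ = 625)
Z(L, M) = 625
(-67 + Z(-2, -10)) - 68 = (-67 + 625) - 68 = 558 - 68 = 490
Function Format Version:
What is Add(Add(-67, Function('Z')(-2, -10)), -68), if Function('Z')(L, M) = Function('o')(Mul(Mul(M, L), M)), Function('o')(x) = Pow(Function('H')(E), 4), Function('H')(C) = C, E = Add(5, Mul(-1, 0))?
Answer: 490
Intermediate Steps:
E = 5 (E = Add(5, 0) = 5)
Function('o')(x) = 625 (Function('o')(x) = Pow(5, 4) = 625)
Function('Z')(L, M) = 625
Add(Add(-67, Function('Z')(-2, -10)), -68) = Add(Add(-67, 625), -68) = Add(558, -68) = 490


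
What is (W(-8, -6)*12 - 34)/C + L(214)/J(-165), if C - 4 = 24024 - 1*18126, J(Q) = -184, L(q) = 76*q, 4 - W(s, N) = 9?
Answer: -6000464/67873 ≈ -88.407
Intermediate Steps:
W(s, N) = -5 (W(s, N) = 4 - 1*9 = 4 - 9 = -5)
C = 5902 (C = 4 + (24024 - 1*18126) = 4 + (24024 - 18126) = 4 + 5898 = 5902)
(W(-8, -6)*12 - 34)/C + L(214)/J(-165) = (-5*12 - 34)/5902 + (76*214)/(-184) = (-60 - 34)*(1/5902) + 16264*(-1/184) = -94*1/5902 - 2033/23 = -47/2951 - 2033/23 = -6000464/67873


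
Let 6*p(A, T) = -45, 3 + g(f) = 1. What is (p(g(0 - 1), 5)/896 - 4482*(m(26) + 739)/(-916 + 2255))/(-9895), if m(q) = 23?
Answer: 6120209013/23742933760 ≈ 0.25777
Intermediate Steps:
g(f) = -2 (g(f) = -3 + 1 = -2)
p(A, T) = -15/2 (p(A, T) = (⅙)*(-45) = -15/2)
(p(g(0 - 1), 5)/896 - 4482*(m(26) + 739)/(-916 + 2255))/(-9895) = (-15/2/896 - 4482*(23 + 739)/(-916 + 2255))/(-9895) = (-15/2*1/896 - 4482/(1339/762))*(-1/9895) = (-15/1792 - 4482/(1339*(1/762)))*(-1/9895) = (-15/1792 - 4482/1339/762)*(-1/9895) = (-15/1792 - 4482*762/1339)*(-1/9895) = (-15/1792 - 3415284/1339)*(-1/9895) = -6120209013/2399488*(-1/9895) = 6120209013/23742933760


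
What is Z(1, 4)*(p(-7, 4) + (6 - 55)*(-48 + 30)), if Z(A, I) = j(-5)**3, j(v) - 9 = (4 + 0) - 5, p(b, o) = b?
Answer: 448000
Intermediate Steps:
j(v) = 8 (j(v) = 9 + ((4 + 0) - 5) = 9 + (4 - 5) = 9 - 1 = 8)
Z(A, I) = 512 (Z(A, I) = 8**3 = 512)
Z(1, 4)*(p(-7, 4) + (6 - 55)*(-48 + 30)) = 512*(-7 + (6 - 55)*(-48 + 30)) = 512*(-7 - 49*(-18)) = 512*(-7 + 882) = 512*875 = 448000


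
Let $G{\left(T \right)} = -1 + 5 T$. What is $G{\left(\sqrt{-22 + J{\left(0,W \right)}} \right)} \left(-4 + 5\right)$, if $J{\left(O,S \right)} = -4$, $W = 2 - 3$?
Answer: $-1 + 5 i \sqrt{26} \approx -1.0 + 25.495 i$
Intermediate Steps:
$W = -1$
$G{\left(\sqrt{-22 + J{\left(0,W \right)}} \right)} \left(-4 + 5\right) = \left(-1 + 5 \sqrt{-22 - 4}\right) \left(-4 + 5\right) = \left(-1 + 5 \sqrt{-26}\right) 1 = \left(-1 + 5 i \sqrt{26}\right) 1 = -1 + 5 i \sqrt{26}$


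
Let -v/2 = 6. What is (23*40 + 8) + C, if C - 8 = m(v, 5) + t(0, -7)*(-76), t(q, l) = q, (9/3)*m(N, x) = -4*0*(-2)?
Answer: 936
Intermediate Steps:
v = -12 (v = -2*6 = -12)
m(N, x) = 0 (m(N, x) = (-4*0*(-2))/3 = (0*(-2))/3 = (1/3)*0 = 0)
C = 8 (C = 8 + (0 + 0*(-76)) = 8 + (0 + 0) = 8 + 0 = 8)
(23*40 + 8) + C = (23*40 + 8) + 8 = (920 + 8) + 8 = 928 + 8 = 936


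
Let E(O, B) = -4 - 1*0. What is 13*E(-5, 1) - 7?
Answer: -59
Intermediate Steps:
E(O, B) = -4 (E(O, B) = -4 + 0 = -4)
13*E(-5, 1) - 7 = 13*(-4) - 7 = -52 - 7 = -59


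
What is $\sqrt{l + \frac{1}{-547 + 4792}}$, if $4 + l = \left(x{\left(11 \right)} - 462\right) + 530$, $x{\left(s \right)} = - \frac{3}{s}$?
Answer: $\frac{2 \sqrt{34738231605}}{46695} \approx 7.9829$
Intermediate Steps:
$l = \frac{701}{11}$ ($l = -4 + \left(\left(- \frac{3}{11} - 462\right) + 530\right) = -4 + \left(- \frac{5085}{11} + 530\right) = -4 + \frac{745}{11} = \frac{701}{11} \approx 63.727$)
$\sqrt{l + \frac{1}{-547 + 4792}} = \sqrt{\frac{701}{11} + \frac{1}{-547 + 4792}} = \sqrt{\frac{701}{11} + \frac{1}{4245}} = \sqrt{\frac{2975756}{46695}} = \frac{2 \sqrt{34738231605}}{46695}$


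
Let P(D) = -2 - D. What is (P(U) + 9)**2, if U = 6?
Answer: 1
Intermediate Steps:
(P(U) + 9)**2 = ((-2 - 1*6) + 9)**2 = ((-2 - 6) + 9)**2 = (-8 + 9)**2 = 1**2 = 1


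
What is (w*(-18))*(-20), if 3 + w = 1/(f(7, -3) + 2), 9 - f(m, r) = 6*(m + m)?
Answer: -79200/73 ≈ -1084.9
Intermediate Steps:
f(m, r) = 9 - 12*m (f(m, r) = 9 - 6*(m + m) = 9 - 6*2*m = 9 - 12*m)
w = -220/73 (w = -3 + 1/((9 - 12*7) + 2) = -3 + 1/((9 - 84) + 2) = -3 + 1/(-75 + 2) = -3 + 1/(-73) = -3 - 1/73 = -220/73 ≈ -3.0137)
(w*(-18))*(-20) = -220/73*(-18)*(-20) = (3960/73)*(-20) = -79200/73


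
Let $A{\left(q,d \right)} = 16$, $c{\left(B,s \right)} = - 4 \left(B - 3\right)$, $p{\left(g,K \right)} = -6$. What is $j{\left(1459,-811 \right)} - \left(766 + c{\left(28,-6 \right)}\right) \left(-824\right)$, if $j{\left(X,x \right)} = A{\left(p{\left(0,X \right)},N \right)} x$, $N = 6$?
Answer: $535808$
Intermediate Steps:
$c{\left(B,s \right)} = 12 - 4 B$ ($c{\left(B,s \right)} = - 4 \left(-3 + B\right) = 12 - 4 B$)
$j{\left(X,x \right)} = 16 x$
$j{\left(1459,-811 \right)} - \left(766 + c{\left(28,-6 \right)}\right) \left(-824\right) = 16 \left(-811\right) - \left(766 + \left(12 - 112\right)\right) \left(-824\right) = -12976 - \left(766 + \left(12 - 112\right)\right) \left(-824\right) = -12976 - \left(766 - 100\right) \left(-824\right) = -12976 - 666 \left(-824\right) = -12976 - -548784 = -12976 + 548784 = 535808$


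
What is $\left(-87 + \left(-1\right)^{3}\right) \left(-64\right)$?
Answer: $5632$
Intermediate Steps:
$\left(-87 + \left(-1\right)^{3}\right) \left(-64\right) = \left(-87 - 1\right) \left(-64\right) = \left(-88\right) \left(-64\right) = 5632$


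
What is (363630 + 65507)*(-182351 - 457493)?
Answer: -274580734628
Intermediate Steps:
(363630 + 65507)*(-182351 - 457493) = 429137*(-639844) = -274580734628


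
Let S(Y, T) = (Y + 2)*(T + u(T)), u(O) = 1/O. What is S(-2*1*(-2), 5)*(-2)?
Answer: -312/5 ≈ -62.400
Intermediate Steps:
S(Y, T) = (2 + Y)*(T + 1/T) (S(Y, T) = (Y + 2)*(T + 1/T) = (2 + Y)*(T + 1/T))
S(-2*1*(-2), 5)*(-2) = ((2 - 2*1*(-2) + 5²*(2 - 2*1*(-2)))/5)*(-2) = ((2 - 2*(-2) + 25*(2 - 2*(-2)))/5)*(-2) = ((2 + 4 + 25*(2 + 4))/5)*(-2) = ((2 + 4 + 25*6)/5)*(-2) = ((2 + 4 + 150)/5)*(-2) = ((⅕)*156)*(-2) = (156/5)*(-2) = -312/5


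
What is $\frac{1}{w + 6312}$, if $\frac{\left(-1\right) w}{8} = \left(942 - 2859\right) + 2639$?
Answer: $\frac{1}{536} \approx 0.0018657$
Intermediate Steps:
$w = -5776$ ($w = - 8 \left(\left(942 - 2859\right) + 2639\right) = - 8 \left(-1917 + 2639\right) = \left(-8\right) 722 = -5776$)
$\frac{1}{w + 6312} = \frac{1}{-5776 + 6312} = \frac{1}{536}$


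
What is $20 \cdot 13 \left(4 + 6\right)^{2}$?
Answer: $26000$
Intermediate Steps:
$20 \cdot 13 \left(4 + 6\right)^{2} = 260 \cdot 10^{2} = 260 \cdot 100 = 26000$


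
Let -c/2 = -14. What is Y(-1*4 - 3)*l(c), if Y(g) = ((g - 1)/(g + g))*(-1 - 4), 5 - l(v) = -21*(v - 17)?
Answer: -4720/7 ≈ -674.29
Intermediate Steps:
c = 28 (c = -2*(-14) = 28)
l(v) = -352 + 21*v (l(v) = 5 - (-21)*(v - 17) = 5 - (-21)*(-17 + v) = 5 - (357 - 21*v) = 5 + (-357 + 21*v) = -352 + 21*v)
Y(g) = -5*(-1 + g)/(2*g) (Y(g) = ((-1 + g)/((2*g)))*(-5) = ((-1 + g)*(1/(2*g)))*(-5) = ((-1 + g)/(2*g))*(-5) = -5*(-1 + g)/(2*g))
Y(-1*4 - 3)*l(c) = (5*(1 - (-1*4 - 3))/(2*(-1*4 - 3)))*(-352 + 21*28) = (5*(1 - (-4 - 3))/(2*(-4 - 3)))*(-352 + 588) = ((5/2)*(1 - 1*(-7))/(-7))*236 = ((5/2)*(-1/7)*(1 + 7))*236 = ((5/2)*(-1/7)*8)*236 = -20/7*236 = -4720/7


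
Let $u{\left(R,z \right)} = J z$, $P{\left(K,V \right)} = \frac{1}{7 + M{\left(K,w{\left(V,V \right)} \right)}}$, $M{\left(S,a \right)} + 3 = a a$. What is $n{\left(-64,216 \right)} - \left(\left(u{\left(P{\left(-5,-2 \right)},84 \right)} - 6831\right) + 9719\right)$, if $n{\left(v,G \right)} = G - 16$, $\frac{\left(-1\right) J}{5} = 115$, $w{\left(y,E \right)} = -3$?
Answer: $45612$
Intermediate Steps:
$J = -575$ ($J = \left(-5\right) 115 = -575$)
$M{\left(S,a \right)} = -3 + a^{2}$ ($M{\left(S,a \right)} = -3 + a a = -3 + a^{2}$)
$P{\left(K,V \right)} = \frac{1}{13}$ ($P{\left(K,V \right)} = \frac{1}{7 - \left(3 - \left(-3\right)^{2}\right)} = \frac{1}{7 + \left(-3 + 9\right)} = \frac{1}{7 + 6} = \frac{1}{13}$)
$n{\left(v,G \right)} = -16 + G$
$u{\left(R,z \right)} = - 575 z$
$n{\left(-64,216 \right)} - \left(\left(u{\left(P{\left(-5,-2 \right)},84 \right)} - 6831\right) + 9719\right) = \left(-16 + 216\right) - \left(\left(\left(-575\right) 84 - 6831\right) + 9719\right) = 200 - \left(\left(-48300 - 6831\right) + 9719\right) = 200 - \left(-55131 + 9719\right) = 200 - -45412 = 200 + 45412 = 45612$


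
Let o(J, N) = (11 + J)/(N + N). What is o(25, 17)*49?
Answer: 882/17 ≈ 51.882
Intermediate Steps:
o(J, N) = (11 + J)/(2*N) (o(J, N) = (11 + J)/((2*N)) = (11 + J)*(1/(2*N)) = (11 + J)/(2*N))
o(25, 17)*49 = ((½)*(11 + 25)/17)*49 = ((½)*(1/17)*36)*49 = (18/17)*49 = 882/17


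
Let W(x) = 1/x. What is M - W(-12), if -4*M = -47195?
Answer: 70793/6 ≈ 11799.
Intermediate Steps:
W(x) = 1/x
M = 47195/4 (M = -¼*(-47195) = 47195/4 ≈ 11799.)
M - W(-12) = 47195/4 - 1/(-12) = 47195/4 - 1*(-1/12) = 47195/4 + 1/12 = 70793/6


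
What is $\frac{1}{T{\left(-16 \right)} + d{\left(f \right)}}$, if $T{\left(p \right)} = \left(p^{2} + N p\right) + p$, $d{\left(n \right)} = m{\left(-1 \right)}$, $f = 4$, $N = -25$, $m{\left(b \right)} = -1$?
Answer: $\frac{1}{639} \approx 0.0015649$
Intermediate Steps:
$d{\left(n \right)} = -1$
$T{\left(p \right)} = p^{2} - 24 p$ ($T{\left(p \right)} = \left(p^{2} - 25 p\right) + p = p^{2} - 24 p$)
$\frac{1}{T{\left(-16 \right)} + d{\left(f \right)}} = \frac{1}{- 16 \left(-24 - 16\right) - 1} = \frac{1}{\left(-16\right) \left(-40\right) - 1} = \frac{1}{640 - 1} = \frac{1}{639}$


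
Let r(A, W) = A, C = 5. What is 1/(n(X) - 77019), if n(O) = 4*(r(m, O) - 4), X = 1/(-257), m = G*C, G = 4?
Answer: -1/76955 ≈ -1.2995e-5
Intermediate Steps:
m = 20 (m = 4*5 = 20)
X = -1/257 ≈ -0.0038911
n(O) = 64 (n(O) = 4*(20 - 4) = 4*16 = 64)
1/(n(X) - 77019) = 1/(64 - 77019) = 1/(-76955) = -1/76955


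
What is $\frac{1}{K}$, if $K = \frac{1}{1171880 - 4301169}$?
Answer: $-3129289$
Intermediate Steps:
$K = - \frac{1}{3129289}$ ($K = \frac{1}{1171880 - 4301169} = \frac{1}{-3129289} = - \frac{1}{3129289} \approx -3.1956 \cdot 10^{-7}$)
$\frac{1}{K} = \frac{1}{- \frac{1}{3129289}} = -3129289$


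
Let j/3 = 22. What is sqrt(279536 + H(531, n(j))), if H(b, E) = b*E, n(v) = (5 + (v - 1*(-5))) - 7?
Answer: 5*sqrt(12647) ≈ 562.29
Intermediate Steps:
j = 66 (j = 3*22 = 66)
n(v) = 3 + v (n(v) = (5 + (v + 5)) - 7 = (5 + (5 + v)) - 7 = (10 + v) - 7 = 3 + v)
H(b, E) = E*b
sqrt(279536 + H(531, n(j))) = sqrt(279536 + (3 + 66)*531) = sqrt(279536 + 69*531) = sqrt(279536 + 36639) = sqrt(316175) = 5*sqrt(12647)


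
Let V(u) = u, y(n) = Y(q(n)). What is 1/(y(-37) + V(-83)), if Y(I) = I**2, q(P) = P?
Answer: 1/1286 ≈ 0.00077760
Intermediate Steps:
y(n) = n**2
1/(y(-37) + V(-83)) = 1/((-37)**2 - 83) = 1/(1369 - 83) = 1/1286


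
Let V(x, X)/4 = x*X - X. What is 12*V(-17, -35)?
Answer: 30240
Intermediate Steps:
V(x, X) = -4*X + 4*X*x (V(x, X) = 4*(x*X - X) = 4*(X*x - X) = 4*(-X + X*x) = -4*X + 4*X*x)
12*V(-17, -35) = 12*(4*(-35)*(-1 - 17)) = 12*(4*(-35)*(-18)) = 12*2520 = 30240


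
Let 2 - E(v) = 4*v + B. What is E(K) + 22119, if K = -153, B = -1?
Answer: 22734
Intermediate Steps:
E(v) = 3 - 4*v (E(v) = 2 - (4*v - 1) = 2 - (-1 + 4*v) = 2 + (1 - 4*v) = 3 - 4*v)
E(K) + 22119 = (3 - 4*(-153)) + 22119 = (3 + 612) + 22119 = 615 + 22119 = 22734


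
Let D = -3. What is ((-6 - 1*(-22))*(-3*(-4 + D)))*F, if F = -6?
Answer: -2016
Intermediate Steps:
((-6 - 1*(-22))*(-3*(-4 + D)))*F = ((-6 - 1*(-22))*(-3*(-4 - 3)))*(-6) = ((-6 + 22)*(-3*(-7)))*(-6) = (16*21)*(-6) = 336*(-6) = -2016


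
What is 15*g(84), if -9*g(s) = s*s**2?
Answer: -987840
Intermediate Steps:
g(s) = -s**3/9 (g(s) = -s*s**2/9 = -s**3/9)
15*g(84) = 15*(-1/9*84**3) = 15*(-1/9*592704) = 15*(-65856) = -987840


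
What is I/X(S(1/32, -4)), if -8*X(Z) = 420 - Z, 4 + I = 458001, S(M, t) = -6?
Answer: -1831988/213 ≈ -8600.9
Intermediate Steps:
I = 457997 (I = -4 + 458001 = 457997)
X(Z) = -105/2 + Z/8 (X(Z) = -(420 - Z)/8 = -105/2 + Z/8)
I/X(S(1/32, -4)) = 457997/(-105/2 + (1/8)*(-6)) = 457997/(-105/2 - 3/4) = 457997/(-213/4) = 457997*(-4/213) = -1831988/213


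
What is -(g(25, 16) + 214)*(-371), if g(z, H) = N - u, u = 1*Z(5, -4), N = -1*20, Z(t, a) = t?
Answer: 70119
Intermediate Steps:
N = -20
u = 5 (u = 1*5 = 5)
g(z, H) = -25 (g(z, H) = -20 - 1*5 = -20 - 5 = -25)
-(g(25, 16) + 214)*(-371) = -(-25 + 214)*(-371) = -189*(-371) = -1*(-70119) = 70119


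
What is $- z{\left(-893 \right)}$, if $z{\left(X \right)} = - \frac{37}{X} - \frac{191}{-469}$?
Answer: $- \frac{187916}{418817} \approx -0.44868$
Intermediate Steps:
$z{\left(X \right)} = \frac{191}{469} - \frac{37}{X}$ ($z{\left(X \right)} = - \frac{37}{X} - - \frac{191}{469} = - \frac{37}{X} + \frac{191}{469} = \frac{191}{469} - \frac{37}{X}$)
$- z{\left(-893 \right)} = - (\frac{191}{469} - \frac{37}{-893}) = - (\frac{191}{469} - - \frac{37}{893}) = - (\frac{191}{469} + \frac{37}{893}) = \left(-1\right) \frac{187916}{418817} = - \frac{187916}{418817}$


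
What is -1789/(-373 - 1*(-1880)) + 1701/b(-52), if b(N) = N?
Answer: -2656435/78364 ≈ -33.899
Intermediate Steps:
-1789/(-373 - 1*(-1880)) + 1701/b(-52) = -1789/(-373 - 1*(-1880)) + 1701/(-52) = -1789/(-373 + 1880) + 1701*(-1/52) = -1789/1507 - 1701/52 = -2656435/78364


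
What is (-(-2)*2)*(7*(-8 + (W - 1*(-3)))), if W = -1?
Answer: -168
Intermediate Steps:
(-(-2)*2)*(7*(-8 + (W - 1*(-3)))) = (-(-2)*2)*(7*(-8 + (-1 - 1*(-3)))) = (-2*(-2))*(7*(-8 + (-1 + 3))) = 4*(7*(-8 + 2)) = 4*(7*(-6)) = 4*(-42) = -168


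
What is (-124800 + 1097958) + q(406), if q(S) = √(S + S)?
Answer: 973158 + 2*√203 ≈ 9.7319e+5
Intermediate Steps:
q(S) = √2*√S (q(S) = √(2*S) = √2*√S)
(-124800 + 1097958) + q(406) = (-124800 + 1097958) + √2*√406 = 973158 + 2*√203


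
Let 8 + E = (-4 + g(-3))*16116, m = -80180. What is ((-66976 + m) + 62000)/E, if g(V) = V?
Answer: 21289/28205 ≈ 0.75480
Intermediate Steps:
E = -112820 (E = -8 + (-4 - 3)*16116 = -8 - 7*16116 = -8 - 112812 = -112820)
((-66976 + m) + 62000)/E = ((-66976 - 80180) + 62000)/(-112820) = (-147156 + 62000)*(-1/112820) = -85156*(-1/112820) = 21289/28205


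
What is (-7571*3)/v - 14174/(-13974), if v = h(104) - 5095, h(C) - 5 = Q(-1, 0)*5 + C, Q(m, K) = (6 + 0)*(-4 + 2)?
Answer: 64818911/11752134 ≈ 5.5155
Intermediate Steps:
Q(m, K) = -12 (Q(m, K) = 6*(-2) = -12)
h(C) = -55 + C (h(C) = 5 + (-12*5 + C) = 5 + (-60 + C) = -55 + C)
v = -5046 (v = (-55 + 104) - 5095 = 49 - 5095 = -5046)
(-7571*3)/v - 14174/(-13974) = -7571*3/(-5046) - 14174/(-13974) = -22713*(-1/5046) - 14174*(-1/13974) = 7571/1682 + 7087/6987 = 64818911/11752134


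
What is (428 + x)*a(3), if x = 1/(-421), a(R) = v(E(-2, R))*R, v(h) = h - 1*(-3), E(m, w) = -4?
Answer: -540561/421 ≈ -1284.0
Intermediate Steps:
v(h) = 3 + h (v(h) = h + 3 = 3 + h)
a(R) = -R (a(R) = (3 - 4)*R = -R)
x = -1/421 ≈ -0.0023753
(428 + x)*a(3) = (428 - 1/421)*(-1*3) = (180187/421)*(-3) = -540561/421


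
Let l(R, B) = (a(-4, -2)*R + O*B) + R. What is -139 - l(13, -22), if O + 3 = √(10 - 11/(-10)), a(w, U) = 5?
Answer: -283 + 11*√1110/5 ≈ -209.70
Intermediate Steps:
O = -3 + √1110/10 (O = -3 + √(10 - 11/(-10)) = -3 + √(10 - 11*(-⅒)) = -3 + √(10 + 11/10) = -3 + √(111/10) = -3 + √1110/10 ≈ 0.33167)
l(R, B) = 6*R + B*(-3 + √1110/10) (l(R, B) = (5*R + (-3 + √1110/10)*B) + R = (5*R + B*(-3 + √1110/10)) + R = 6*R + B*(-3 + √1110/10))
-139 - l(13, -22) = -139 - (6*13 - ⅒*(-22)*(30 - √1110)) = -139 - (78 + (66 - 11*√1110/5)) = -139 - (144 - 11*√1110/5) = -139 + (-144 + 11*√1110/5) = -283 + 11*√1110/5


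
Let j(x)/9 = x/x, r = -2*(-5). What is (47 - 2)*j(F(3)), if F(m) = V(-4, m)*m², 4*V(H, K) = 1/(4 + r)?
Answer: 405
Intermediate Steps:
r = 10
V(H, K) = 1/56 (V(H, K) = 1/(4*(4 + 10)) = (¼)/14 = (¼)*(1/14) = 1/56)
F(m) = m²/56
j(x) = 9 (j(x) = 9*(x/x) = 9*1 = 9)
(47 - 2)*j(F(3)) = (47 - 2)*9 = 45*9 = 405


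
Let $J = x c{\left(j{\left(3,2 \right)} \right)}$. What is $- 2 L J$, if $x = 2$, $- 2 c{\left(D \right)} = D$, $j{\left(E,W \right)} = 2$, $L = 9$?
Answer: $36$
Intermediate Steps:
$c{\left(D \right)} = - \frac{D}{2}$
$J = -2$ ($J = 2 \left(\left(- \frac{1}{2}\right) 2\right) = 2 \left(-1\right) = -2$)
$- 2 L J = \left(-2\right) 9 \left(-2\right) = \left(-18\right) \left(-2\right) = 36$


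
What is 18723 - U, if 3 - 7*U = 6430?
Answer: 137488/7 ≈ 19641.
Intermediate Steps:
U = -6427/7 (U = 3/7 - 1/7*6430 = 3/7 - 6430/7 = -6427/7 ≈ -918.14)
18723 - U = 18723 - 1*(-6427/7) = 18723 + 6427/7 = 137488/7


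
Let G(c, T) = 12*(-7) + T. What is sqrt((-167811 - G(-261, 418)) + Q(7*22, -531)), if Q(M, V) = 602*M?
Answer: I*sqrt(75437) ≈ 274.66*I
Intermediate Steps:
G(c, T) = -84 + T
sqrt((-167811 - G(-261, 418)) + Q(7*22, -531)) = sqrt((-167811 - (-84 + 418)) + 602*(7*22)) = sqrt((-167811 - 1*334) + 602*154) = sqrt((-167811 - 334) + 92708) = sqrt(-168145 + 92708) = sqrt(-75437) = I*sqrt(75437)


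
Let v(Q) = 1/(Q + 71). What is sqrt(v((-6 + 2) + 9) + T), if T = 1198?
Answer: sqrt(1729931)/38 ≈ 34.612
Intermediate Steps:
v(Q) = 1/(71 + Q)
sqrt(v((-6 + 2) + 9) + T) = sqrt(1/(71 + ((-6 + 2) + 9)) + 1198) = sqrt(1/(71 + (-4 + 9)) + 1198) = sqrt(1/(71 + 5) + 1198) = sqrt(1/76 + 1198) = sqrt(91049/76) = sqrt(1729931)/38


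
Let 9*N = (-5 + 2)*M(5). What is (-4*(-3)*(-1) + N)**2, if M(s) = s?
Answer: 1681/9 ≈ 186.78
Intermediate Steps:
N = -5/3 (N = ((-5 + 2)*5)/9 = (-3*5)/9 = (1/9)*(-15) = -5/3 ≈ -1.6667)
(-4*(-3)*(-1) + N)**2 = (-4*(-3)*(-1) - 5/3)**2 = (12*(-1) - 5/3)**2 = (-12 - 5/3)**2 = (-41/3)**2 = 1681/9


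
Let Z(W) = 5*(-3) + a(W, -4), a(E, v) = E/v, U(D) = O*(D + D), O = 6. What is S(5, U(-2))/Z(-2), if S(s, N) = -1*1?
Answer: 2/29 ≈ 0.068966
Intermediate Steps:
U(D) = 12*D (U(D) = 6*(D + D) = 6*(2*D) = 12*D)
Z(W) = -15 - W/4 (Z(W) = 5*(-3) + W/(-4) = -15 + W*(-¼) = -15 - W/4)
S(s, N) = -1
S(5, U(-2))/Z(-2) = -1/(-15 - ¼*(-2)) = -1/(-15 + ½) = -1/(-29/2) = -1*(-2/29) = 2/29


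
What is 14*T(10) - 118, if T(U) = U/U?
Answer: -104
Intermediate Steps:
T(U) = 1
14*T(10) - 118 = 14*1 - 118 = 14 - 118 = -104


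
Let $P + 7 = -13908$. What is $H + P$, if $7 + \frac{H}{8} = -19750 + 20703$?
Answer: $-6347$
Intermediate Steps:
$H = 7568$ ($H = -56 + 8 \left(-19750 + 20703\right) = -56 + 8 \cdot 953 = -56 + 7624 = 7568$)
$P = -13915$ ($P = -7 - 13908 = -13915$)
$H + P = 7568 - 13915 = -6347$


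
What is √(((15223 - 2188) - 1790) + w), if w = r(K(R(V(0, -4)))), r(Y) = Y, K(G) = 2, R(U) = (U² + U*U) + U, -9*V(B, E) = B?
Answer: √11247 ≈ 106.05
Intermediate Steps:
V(B, E) = -B/9
R(U) = U + 2*U² (R(U) = (U² + U²) + U = 2*U² + U = U + 2*U²)
w = 2
√(((15223 - 2188) - 1790) + w) = √(((15223 - 2188) - 1790) + 2) = √((13035 - 1790) + 2) = √(11245 + 2) = √11247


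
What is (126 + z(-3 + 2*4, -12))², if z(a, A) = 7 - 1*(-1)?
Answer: 17956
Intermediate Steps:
z(a, A) = 8 (z(a, A) = 7 + 1 = 8)
(126 + z(-3 + 2*4, -12))² = (126 + 8)² = 134² = 17956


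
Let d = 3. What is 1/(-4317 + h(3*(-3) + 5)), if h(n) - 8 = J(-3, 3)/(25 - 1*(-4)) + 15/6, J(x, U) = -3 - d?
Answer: -58/249789 ≈ -0.00023220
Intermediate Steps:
J(x, U) = -6 (J(x, U) = -3 - 1*3 = -3 - 3 = -6)
h(n) = 597/58 (h(n) = 8 + (-6/(25 - 1*(-4)) + 15/6) = 8 + (-6/(25 + 4) + 15*(⅙)) = 8 + (-6/29 + 5/2) = 8 + 133/58 = 597/58)
1/(-4317 + h(3*(-3) + 5)) = 1/(-4317 + 597/58) = 1/(-249789/58) = -58/249789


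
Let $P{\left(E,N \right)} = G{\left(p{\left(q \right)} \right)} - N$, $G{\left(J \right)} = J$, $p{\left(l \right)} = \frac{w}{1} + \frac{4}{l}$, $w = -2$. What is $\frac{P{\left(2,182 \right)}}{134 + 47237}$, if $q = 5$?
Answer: $- \frac{916}{236855} \approx -0.0038673$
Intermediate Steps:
$p{\left(l \right)} = -2 + \frac{4}{l}$ ($p{\left(l \right)} = - \frac{2}{1} + \frac{4}{l} = \left(-2\right) 1 + \frac{4}{l} = -2 + \frac{4}{l}$)
$P{\left(E,N \right)} = - \frac{6}{5} - N$ ($P{\left(E,N \right)} = \left(-2 + \frac{4}{5}\right) - N = - \frac{6}{5} - N$)
$\frac{P{\left(2,182 \right)}}{134 + 47237} = \frac{- \frac{6}{5} - 182}{134 + 47237} = \frac{- \frac{6}{5} - 182}{47371} = \left(- \frac{916}{5}\right) \frac{1}{47371} = - \frac{916}{236855}$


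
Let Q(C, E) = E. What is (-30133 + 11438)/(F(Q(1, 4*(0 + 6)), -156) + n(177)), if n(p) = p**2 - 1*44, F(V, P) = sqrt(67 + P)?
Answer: -584873075/978751314 + 18695*I*sqrt(89)/978751314 ≈ -0.59757 + 0.0001802*I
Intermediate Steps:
n(p) = -44 + p**2 (n(p) = p**2 - 44 = -44 + p**2)
(-30133 + 11438)/(F(Q(1, 4*(0 + 6)), -156) + n(177)) = (-30133 + 11438)/(sqrt(67 - 156) + (-44 + 177**2)) = -18695/(sqrt(-89) + (-44 + 31329)) = -18695/(I*sqrt(89) + 31285) = -18695/(31285 + I*sqrt(89))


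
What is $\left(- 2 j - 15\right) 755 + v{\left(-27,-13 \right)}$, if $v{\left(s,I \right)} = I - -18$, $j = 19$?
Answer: $-40010$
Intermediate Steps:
$v{\left(s,I \right)} = 18 + I$ ($v{\left(s,I \right)} = I + 18 = 18 + I$)
$\left(- 2 j - 15\right) 755 + v{\left(-27,-13 \right)} = \left(\left(-2\right) 19 - 15\right) 755 + \left(18 - 13\right) = \left(-38 - 15\right) 755 + 5 = \left(-53\right) 755 + 5 = -40015 + 5 = -40010$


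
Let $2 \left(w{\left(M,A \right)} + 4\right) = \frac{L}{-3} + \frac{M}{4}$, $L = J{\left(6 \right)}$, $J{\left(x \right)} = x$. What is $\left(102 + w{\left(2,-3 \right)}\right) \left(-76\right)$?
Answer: $-7391$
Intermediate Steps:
$L = 6$
$w{\left(M,A \right)} = -5 + \frac{M}{8}$ ($w{\left(M,A \right)} = -4 + \frac{\frac{6}{-3} + \frac{M}{4}}{2} = -4 + \frac{6 \left(- \frac{1}{3}\right) + M \frac{1}{4}}{2} = -4 + \frac{-2 + \frac{M}{4}}{2} = -4 + \left(-1 + \frac{M}{8}\right) = -5 + \frac{M}{8}$)
$\left(102 + w{\left(2,-3 \right)}\right) \left(-76\right) = \left(102 + \left(-5 + \frac{1}{8} \cdot 2\right)\right) \left(-76\right) = \left(102 + \left(-5 + \frac{1}{4}\right)\right) \left(-76\right) = \left(102 - \frac{19}{4}\right) \left(-76\right) = \frac{389}{4} \left(-76\right) = -7391$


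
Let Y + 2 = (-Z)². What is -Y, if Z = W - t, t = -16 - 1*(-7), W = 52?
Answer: -3719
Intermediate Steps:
t = -9 (t = -16 + 7 = -9)
Z = 61 (Z = 52 - 1*(-9) = 52 + 9 = 61)
Y = 3719 (Y = -2 + (-1*61)² = -2 + (-61)² = -2 + 3721 = 3719)
-Y = -1*3719 = -3719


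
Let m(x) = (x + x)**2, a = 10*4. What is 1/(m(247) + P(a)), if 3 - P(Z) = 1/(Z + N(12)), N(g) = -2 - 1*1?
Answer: 37/9029442 ≈ 4.0977e-6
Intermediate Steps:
a = 40
m(x) = 4*x**2 (m(x) = (2*x)**2 = 4*x**2)
N(g) = -3 (N(g) = -2 - 1 = -3)
P(Z) = 3 - 1/(-3 + Z) (P(Z) = 3 - 1/(Z - 3) = 3 - 1/(-3 + Z))
1/(m(247) + P(a)) = 1/(4*247**2 + (-10 + 3*40)/(-3 + 40)) = 1/(4*61009 + (-10 + 120)/37) = 1/(244036 + (1/37)*110) = 1/(244036 + 110/37) = 1/(9029442/37) = 37/9029442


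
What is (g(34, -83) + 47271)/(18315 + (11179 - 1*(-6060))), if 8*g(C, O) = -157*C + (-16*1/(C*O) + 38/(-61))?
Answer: 4011224725/3060168334 ≈ 1.3108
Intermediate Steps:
g(C, O) = -19/244 - 157*C/8 - 2/(C*O) (g(C, O) = (-157*C + (-16*1/(C*O) + 38/(-61)))/8 = (-157*C + (-16/(C*O) + 38*(-1/61)))/8 = (-157*C + (-16/(C*O) - 38/61))/8 = (-157*C + (-38/61 - 16/(C*O)))/8 = (-38/61 - 157*C - 16/(C*O))/8 = -19/244 - 157*C/8 - 2/(C*O))
(g(34, -83) + 47271)/(18315 + (11179 - 1*(-6060))) = ((-19/244 - 157/8*34 - 2/(34*(-83))) + 47271)/(18315 + (11179 - 1*(-6060))) = ((-19/244 - 2669/4 - 2*1/34*(-1/83)) + 47271)/(18315 + (11179 + 6060)) = ((-19/244 - 2669/4 + 1/1411) + 47271)/(18315 + 17239) = (-57437516/86071 + 47271)/35554 = (4011224725/86071)*(1/35554) = 4011224725/3060168334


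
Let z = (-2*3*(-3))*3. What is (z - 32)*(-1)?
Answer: -22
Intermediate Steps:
z = 54 (z = -6*(-3)*3 = 18*3 = 54)
(z - 32)*(-1) = (54 - 32)*(-1) = 22*(-1) = -22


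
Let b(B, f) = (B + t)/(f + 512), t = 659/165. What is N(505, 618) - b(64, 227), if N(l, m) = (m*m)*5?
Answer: 232849503481/121935 ≈ 1.9096e+6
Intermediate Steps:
t = 659/165 (t = 659*(1/165) = 659/165 ≈ 3.9939)
N(l, m) = 5*m² (N(l, m) = m²*5 = 5*m²)
b(B, f) = (659/165 + B)/(512 + f) (b(B, f) = (B + 659/165)/(f + 512) = (659/165 + B)/(512 + f))
N(505, 618) - b(64, 227) = 5*618² - (659/165 + 64)/(512 + 227) = 5*381924 - 11219/(739*165) = 1909620 - 11219/(739*165) = 1909620 - 1*11219/121935 = 1909620 - 11219/121935 = 232849503481/121935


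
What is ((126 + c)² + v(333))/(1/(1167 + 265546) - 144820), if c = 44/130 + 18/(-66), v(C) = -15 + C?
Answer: -2210316860905447/19746258182497275 ≈ -0.11194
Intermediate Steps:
c = 47/715 (c = 44*(1/130) + 18*(-1/66) = 22/65 - 3/11 = 47/715 ≈ 0.065734)
((126 + c)² + v(333))/(1/(1167 + 265546) - 144820) = ((126 + 47/715)² + (-15 + 333))/(1/(1167 + 265546) - 144820) = ((90137/715)² + 318)/(1/266713 - 144820) = (8124678769/511225 + 318)/(1/266713 - 144820) = 8287248319/(511225*(-38625376659/266713)) = (8287248319/511225)*(-266713/38625376659) = -2210316860905447/19746258182497275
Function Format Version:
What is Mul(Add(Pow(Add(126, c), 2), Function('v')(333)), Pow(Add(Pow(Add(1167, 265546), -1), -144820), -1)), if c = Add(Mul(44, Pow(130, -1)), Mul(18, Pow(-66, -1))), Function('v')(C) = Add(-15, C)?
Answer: Rational(-2210316860905447, 19746258182497275) ≈ -0.11194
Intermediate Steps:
c = Rational(47, 715) (c = Add(Mul(44, Rational(1, 130)), Mul(18, Rational(-1, 66))) = Add(Rational(22, 65), Rational(-3, 11)) = Rational(47, 715) ≈ 0.065734)
Mul(Add(Pow(Add(126, c), 2), Function('v')(333)), Pow(Add(Pow(Add(1167, 265546), -1), -144820), -1)) = Mul(Add(Pow(Add(126, Rational(47, 715)), 2), Add(-15, 333)), Pow(Add(Pow(Add(1167, 265546), -1), -144820), -1)) = Mul(Add(Pow(Rational(90137, 715), 2), 318), Pow(Add(Pow(266713, -1), -144820), -1)) = Mul(Add(Rational(8124678769, 511225), 318), Pow(Add(Rational(1, 266713), -144820), -1)) = Mul(Rational(8287248319, 511225), Pow(Rational(-38625376659, 266713), -1)) = Mul(Rational(8287248319, 511225), Rational(-266713, 38625376659)) = Rational(-2210316860905447, 19746258182497275)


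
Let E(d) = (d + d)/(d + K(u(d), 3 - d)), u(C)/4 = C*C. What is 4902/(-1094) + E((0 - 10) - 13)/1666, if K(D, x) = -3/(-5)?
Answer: -228605591/51032912 ≈ -4.4796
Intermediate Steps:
u(C) = 4*C² (u(C) = 4*(C*C) = 4*C²)
K(D, x) = ⅗ (K(D, x) = -3*(-⅕) = ⅗)
E(d) = 2*d/(⅗ + d) (E(d) = (d + d)/(d + ⅗) = (2*d)/(⅗ + d) = 2*d/(⅗ + d))
4902/(-1094) + E((0 - 10) - 13)/1666 = 4902/(-1094) + (10*((0 - 10) - 13)/(3 + 5*((0 - 10) - 13)))/1666 = 4902*(-1/1094) + (10*(-10 - 13)/(3 + 5*(-10 - 13)))*(1/1666) = -2451/547 + (10*(-23)/(3 + 5*(-23)))*(1/1666) = -2451/547 + (10*(-23)/(3 - 115))*(1/1666) = -2451/547 + (10*(-23)/(-112))*(1/1666) = -2451/547 + (10*(-23)*(-1/112))*(1/1666) = -2451/547 + (115/56)*(1/1666) = -2451/547 + 115/93296 = -228605591/51032912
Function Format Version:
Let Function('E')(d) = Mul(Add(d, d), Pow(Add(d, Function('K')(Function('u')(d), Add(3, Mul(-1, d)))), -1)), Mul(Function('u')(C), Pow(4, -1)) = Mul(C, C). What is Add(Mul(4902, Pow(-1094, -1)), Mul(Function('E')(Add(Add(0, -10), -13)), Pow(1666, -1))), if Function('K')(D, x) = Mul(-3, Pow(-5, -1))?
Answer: Rational(-228605591, 51032912) ≈ -4.4796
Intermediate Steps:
Function('u')(C) = Mul(4, Pow(C, 2)) (Function('u')(C) = Mul(4, Mul(C, C)) = Mul(4, Pow(C, 2)))
Function('K')(D, x) = Rational(3, 5) (Function('K')(D, x) = Mul(-3, Rational(-1, 5)) = Rational(3, 5))
Function('E')(d) = Mul(2, d, Pow(Add(Rational(3, 5), d), -1)) (Function('E')(d) = Mul(Add(d, d), Pow(Add(d, Rational(3, 5)), -1)) = Mul(Mul(2, d), Pow(Add(Rational(3, 5), d), -1)) = Mul(2, d, Pow(Add(Rational(3, 5), d), -1)))
Add(Mul(4902, Pow(-1094, -1)), Mul(Function('E')(Add(Add(0, -10), -13)), Pow(1666, -1))) = Add(Mul(4902, Pow(-1094, -1)), Mul(Mul(10, Add(Add(0, -10), -13), Pow(Add(3, Mul(5, Add(Add(0, -10), -13))), -1)), Pow(1666, -1))) = Add(Mul(4902, Rational(-1, 1094)), Mul(Mul(10, Add(-10, -13), Pow(Add(3, Mul(5, Add(-10, -13))), -1)), Rational(1, 1666))) = Add(Rational(-2451, 547), Mul(Mul(10, -23, Pow(Add(3, Mul(5, -23)), -1)), Rational(1, 1666))) = Add(Rational(-2451, 547), Mul(Mul(10, -23, Pow(Add(3, -115), -1)), Rational(1, 1666))) = Add(Rational(-2451, 547), Mul(Mul(10, -23, Pow(-112, -1)), Rational(1, 1666))) = Add(Rational(-2451, 547), Mul(Mul(10, -23, Rational(-1, 112)), Rational(1, 1666))) = Add(Rational(-2451, 547), Mul(Rational(115, 56), Rational(1, 1666))) = Add(Rational(-2451, 547), Rational(115, 93296)) = Rational(-228605591, 51032912)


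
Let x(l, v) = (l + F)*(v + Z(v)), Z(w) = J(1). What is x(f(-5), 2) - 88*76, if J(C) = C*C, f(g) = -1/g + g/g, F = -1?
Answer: -33437/5 ≈ -6687.4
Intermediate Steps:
f(g) = 1 - 1/g (f(g) = -1/g + 1 = 1 - 1/g)
J(C) = C²
Z(w) = 1 (Z(w) = 1² = 1)
x(l, v) = (1 + v)*(-1 + l) (x(l, v) = (l - 1)*(v + 1) = (-1 + l)*(1 + v) = (1 + v)*(-1 + l))
x(f(-5), 2) - 88*76 = (-1 + (-1 - 5)/(-5) - 1*2 + ((-1 - 5)/(-5))*2) - 88*76 = (-1 - ⅕*(-6) - 2 - ⅕*(-6)*2) - 6688 = (-1 + 6/5 - 2 + (6/5)*2) - 6688 = (-1 + 6/5 - 2 + 12/5) - 6688 = ⅗ - 6688 = -33437/5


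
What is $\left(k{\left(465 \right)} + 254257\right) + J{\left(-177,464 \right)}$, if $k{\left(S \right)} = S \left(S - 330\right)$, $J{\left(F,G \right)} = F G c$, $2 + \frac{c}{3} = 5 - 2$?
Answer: $70648$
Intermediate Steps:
$c = 3$ ($c = -6 + 3 \left(5 - 2\right) = -6 + 3 \cdot 3 = -6 + 9 = 3$)
$J{\left(F,G \right)} = 3 F G$ ($J{\left(F,G \right)} = F G 3 = 3 F G$)
$k{\left(S \right)} = S \left(-330 + S\right)$
$\left(k{\left(465 \right)} + 254257\right) + J{\left(-177,464 \right)} = \left(465 \left(-330 + 465\right) + 254257\right) + 3 \left(-177\right) 464 = \left(465 \cdot 135 + 254257\right) - 246384 = \left(62775 + 254257\right) - 246384 = 317032 - 246384 = 70648$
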